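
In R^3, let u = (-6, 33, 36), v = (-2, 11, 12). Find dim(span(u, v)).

Row-reduce the 2×3 matrix with these as rows.
The echelon form has 1 nonzero row, so the rank is 1.

1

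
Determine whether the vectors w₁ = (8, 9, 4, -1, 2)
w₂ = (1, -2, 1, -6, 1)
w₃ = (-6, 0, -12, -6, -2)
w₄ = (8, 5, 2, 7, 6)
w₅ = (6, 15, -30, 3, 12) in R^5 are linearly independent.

Form the 5×5 matrix with these as columns; its determinant is 0.
A zero determinant means the columns are linearly dependent.

linearly dependent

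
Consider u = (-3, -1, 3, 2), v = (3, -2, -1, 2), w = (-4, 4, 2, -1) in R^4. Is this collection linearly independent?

Place the vectors as rows of a 3×4 matrix and reduce to echelon form.
The reduction yields 3 nonzero rows, so the rank is 3.
Since rank = 3 (the number of vectors), the set is linearly independent.

linearly independent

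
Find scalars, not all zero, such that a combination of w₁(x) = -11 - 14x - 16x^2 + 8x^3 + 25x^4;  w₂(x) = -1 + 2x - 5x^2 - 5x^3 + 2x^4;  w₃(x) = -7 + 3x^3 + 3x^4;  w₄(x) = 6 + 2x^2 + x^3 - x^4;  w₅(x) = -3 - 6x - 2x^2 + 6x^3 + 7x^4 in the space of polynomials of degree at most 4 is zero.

Pass to coordinate vectors relative to the basis {1, x, …, x^4}.
Set up α₁w₁ + … + α₅w₅ = 0 and solve the homogeneous system.
The free variable yields coefficients (1, -2, 0, 0, -3) (any nonzero multiple also works).

w₁ - 2w₂ - 3w₅ = 0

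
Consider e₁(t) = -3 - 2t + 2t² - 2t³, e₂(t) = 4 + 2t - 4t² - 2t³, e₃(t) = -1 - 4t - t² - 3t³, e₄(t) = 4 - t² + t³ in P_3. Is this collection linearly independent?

linearly independent

Take coordinates with respect to the standard basis {1, t, …, t³}.
Form the 4×4 matrix with these as columns; its determinant is -124.
A nonzero determinant means the columns are linearly independent.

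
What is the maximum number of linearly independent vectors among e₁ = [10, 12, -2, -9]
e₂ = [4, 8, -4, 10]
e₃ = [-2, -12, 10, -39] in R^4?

2

Row-reduce the 3×4 matrix with these as rows.
There are 2 pivot columns, so rank = 2.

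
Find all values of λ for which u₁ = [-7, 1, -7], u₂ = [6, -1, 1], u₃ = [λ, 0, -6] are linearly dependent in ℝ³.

λ = -1

The set is linearly dependent precisely when det[u₁; u₂; u₃] = 0.
Cofactor expansion gives det = -6*λ - 6.
Solving -6*λ - 6 = 0 yields λ = -1.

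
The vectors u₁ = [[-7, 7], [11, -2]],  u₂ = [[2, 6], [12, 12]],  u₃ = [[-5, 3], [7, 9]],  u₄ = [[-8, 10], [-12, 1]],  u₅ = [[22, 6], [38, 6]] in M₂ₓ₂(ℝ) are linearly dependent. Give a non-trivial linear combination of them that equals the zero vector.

Pass to coordinate vectors relative to the basis {E₁₁, E₁₂, E₂₁, E₂₂}.
Write the vectors as columns of a matrix and find a nonzero vector in its null space.
A generator of the null space is (1, 3, -3, -1, -1).

u₁ + 3u₂ - 3u₃ - u₄ - u₅ = 0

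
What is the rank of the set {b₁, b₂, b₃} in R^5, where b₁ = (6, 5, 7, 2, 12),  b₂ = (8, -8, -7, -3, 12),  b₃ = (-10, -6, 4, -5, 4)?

Form the matrix with b₁, b₂, b₃ as columns and reduce.
Exactly 3 pivots survive; hence the rank is 3.

rank 3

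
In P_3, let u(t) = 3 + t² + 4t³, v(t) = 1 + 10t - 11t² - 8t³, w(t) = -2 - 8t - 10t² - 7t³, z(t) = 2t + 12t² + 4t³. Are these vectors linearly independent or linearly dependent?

linearly independent

Write each element as a coordinate vector in ℝ⁴ using {1, t, …, t³}.
Place the vectors as rows of a 4×4 matrix and reduce to echelon form.
The reduction yields 4 nonzero rows, so the rank is 4.
Since rank = 4 (the number of vectors), the set is linearly independent.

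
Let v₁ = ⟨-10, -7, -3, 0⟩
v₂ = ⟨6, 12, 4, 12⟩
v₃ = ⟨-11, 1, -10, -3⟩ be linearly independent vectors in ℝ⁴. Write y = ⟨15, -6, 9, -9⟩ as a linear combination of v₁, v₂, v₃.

Solve the system with v₁, v₂, v₃ as columns and y as the right-hand side.
Row-reducing the augmented matrix gives the unique coefficients (α₁, α₂, α₃) = (-1, -1, -1).

y = -v₁ - v₂ - v₃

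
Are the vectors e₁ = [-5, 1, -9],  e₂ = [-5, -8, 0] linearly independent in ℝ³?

Place the vectors as rows of a 2×3 matrix and reduce to echelon form.
The reduction yields 2 nonzero rows, so the rank is 2.
Since rank = 2 (the number of vectors), the set is linearly independent.

linearly independent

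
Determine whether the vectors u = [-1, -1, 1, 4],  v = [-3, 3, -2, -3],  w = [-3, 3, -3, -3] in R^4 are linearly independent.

Place the vectors as rows of a 3×4 matrix and reduce to echelon form.
The reduction yields 3 nonzero rows, so the rank is 3.
Since rank = 3 (the number of vectors), the set is linearly independent.

linearly independent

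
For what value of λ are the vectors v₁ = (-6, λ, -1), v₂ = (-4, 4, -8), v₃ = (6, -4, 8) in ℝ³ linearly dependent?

λ = 1/2

Place the vectors as rows of a 3×3 matrix; dependence ⇔ determinant zero.
Expanding, det = 8 - 16*λ.
Setting this to zero gives λ = 1/2.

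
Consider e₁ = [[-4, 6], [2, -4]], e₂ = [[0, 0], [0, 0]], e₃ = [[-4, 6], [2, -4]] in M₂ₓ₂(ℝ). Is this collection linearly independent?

linearly dependent

Write each element as a coordinate vector in ℝ⁴ using {E₁₁, E₁₂, E₂₁, E₂₂}.
One of the vectors is the zero vector, so the set is linearly dependent.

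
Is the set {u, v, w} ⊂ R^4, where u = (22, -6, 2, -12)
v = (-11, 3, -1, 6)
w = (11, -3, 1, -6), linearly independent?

linearly dependent

Place the vectors as rows of a 3×4 matrix and reduce to echelon form.
The reduction yields 1 nonzero row, so the rank is 1.
Since rank 1 < 3, the set is linearly dependent.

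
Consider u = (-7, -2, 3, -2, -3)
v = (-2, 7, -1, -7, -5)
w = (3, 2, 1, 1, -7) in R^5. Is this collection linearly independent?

linearly independent

Place the vectors as rows of a 3×5 matrix and reduce to echelon form.
The reduction yields 3 nonzero rows, so the rank is 3.
Since rank = 3 (the number of vectors), the set is linearly independent.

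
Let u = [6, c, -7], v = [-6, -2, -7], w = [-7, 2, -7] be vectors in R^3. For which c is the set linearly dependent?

c = -50

Dependence holds iff the 3×3 matrix [u v w] is singular.
Cofactor expansion gives det = 7*c + 350.
This vanishes exactly when c = -50.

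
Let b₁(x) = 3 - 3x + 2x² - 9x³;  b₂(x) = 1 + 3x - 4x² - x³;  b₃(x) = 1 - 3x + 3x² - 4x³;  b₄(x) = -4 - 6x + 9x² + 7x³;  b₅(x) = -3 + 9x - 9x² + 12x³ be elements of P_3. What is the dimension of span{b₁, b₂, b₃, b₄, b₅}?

dim = 2

Use coordinates relative to {1, x, …, x³}.
Apply Gaussian elimination to the matrix whose rows are b₁, b₂, b₃, b₄, b₅.
The echelon form has 2 nonzero rows, so the rank is 2.
(With 5 elements in a 4-dimensional space the rank is at most 4.)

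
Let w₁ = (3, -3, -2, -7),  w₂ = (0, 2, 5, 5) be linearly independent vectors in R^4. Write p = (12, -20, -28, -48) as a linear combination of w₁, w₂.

p = 4w₁ - 4w₂

Set up the augmented matrix [w₁ | w₂ | p] and row-reduce.
Back-substitution yields (c₁, c₂) = (4, -4).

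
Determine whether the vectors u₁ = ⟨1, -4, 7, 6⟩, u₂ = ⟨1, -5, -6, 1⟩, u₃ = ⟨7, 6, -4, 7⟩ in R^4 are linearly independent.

linearly independent

Place the vectors as rows of a 3×4 matrix and reduce to echelon form.
The reduction yields 3 nonzero rows, so the rank is 3.
Since rank = 3 (the number of vectors), the set is linearly independent.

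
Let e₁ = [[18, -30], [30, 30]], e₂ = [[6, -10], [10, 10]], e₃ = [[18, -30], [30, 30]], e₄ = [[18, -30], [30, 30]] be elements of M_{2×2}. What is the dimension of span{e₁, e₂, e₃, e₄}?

dim = 1

Pass to coordinate vectors with respect to the basis {E₁₁, E₁₂, E₂₁, E₂₂}.
Put the 4×4 matrix [e₁|e₂|e₃|e₄] into echelon form.
There is 1 pivot column, so rank = 1.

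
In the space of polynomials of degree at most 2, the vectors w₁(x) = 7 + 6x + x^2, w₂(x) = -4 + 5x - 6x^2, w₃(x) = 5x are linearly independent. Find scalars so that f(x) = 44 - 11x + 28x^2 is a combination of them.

Take coordinate vectors relative to {1, x, x^2}.
Set up the augmented matrix [w₁ | w₂ | w₃ | f] and row-reduce.
The system has the unique solution (c₁, c₂, c₃) = (4, -4, -3).

f = 4w₁ - 4w₂ - 3w₃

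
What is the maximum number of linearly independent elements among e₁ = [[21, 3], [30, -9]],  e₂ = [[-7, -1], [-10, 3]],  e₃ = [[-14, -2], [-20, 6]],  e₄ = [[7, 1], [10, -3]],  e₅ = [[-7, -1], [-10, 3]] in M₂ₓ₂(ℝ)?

Represent each element by its coordinate vector in ℝ⁴.
Row-reduce the 5×4 matrix with these as rows.
Exactly 1 pivot survives; hence the rank is 1.
(With 5 elements in a 4-dimensional space the rank is at most 4.)

1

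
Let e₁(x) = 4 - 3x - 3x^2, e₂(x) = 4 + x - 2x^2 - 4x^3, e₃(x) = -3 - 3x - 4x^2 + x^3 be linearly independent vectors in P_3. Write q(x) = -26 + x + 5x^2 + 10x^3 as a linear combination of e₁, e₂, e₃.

Work in coordinates with respect to the standard basis {1, x, …, x^3}.
Set up the augmented matrix [e₁ | e₂ | e₃ | q] and row-reduce.
Row-reducing the augmented matrix gives the unique coefficients (c₁, c₂, c₃) = (-3, -2, 2).

q = -3e₁ - 2e₂ + 2e₃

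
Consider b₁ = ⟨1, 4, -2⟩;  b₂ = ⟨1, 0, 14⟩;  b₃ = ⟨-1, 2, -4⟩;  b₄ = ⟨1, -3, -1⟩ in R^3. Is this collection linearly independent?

linearly dependent

There are 4 vectors in a 3-dimensional space, so they cannot be linearly independent.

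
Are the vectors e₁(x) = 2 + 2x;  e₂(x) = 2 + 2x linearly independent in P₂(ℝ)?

linearly dependent

Take coordinates with respect to the standard basis {1, x, x^2}.
Row-reduce the matrix whose columns are e₁, e₂.
The reduction yields 1 nonzero row, so the rank is 1.
Since rank 1 < 2, the set is linearly dependent.
Indeed e₁ - e₂ = 0.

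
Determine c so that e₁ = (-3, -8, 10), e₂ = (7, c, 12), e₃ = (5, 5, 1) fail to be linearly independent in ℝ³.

Place the vectors as rows of a 3×3 matrix; dependence ⇔ determinant zero.
Cofactor expansion gives det = 106 - 53*c.
Solving 106 - 53*c = 0 yields c = 2.

c = 2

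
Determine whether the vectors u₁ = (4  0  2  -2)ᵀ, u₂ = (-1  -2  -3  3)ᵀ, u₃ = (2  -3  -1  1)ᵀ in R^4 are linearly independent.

Row-reduce the matrix whose columns are u₁, u₂, u₃.
The reduction yields 3 nonzero rows, so the rank is 3.
Since rank = 3 (the number of vectors), the set is linearly independent.

linearly independent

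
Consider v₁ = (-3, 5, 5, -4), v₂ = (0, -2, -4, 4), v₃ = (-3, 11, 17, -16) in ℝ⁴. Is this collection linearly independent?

Place the vectors as rows of a 3×4 matrix and reduce to echelon form.
The reduction yields 2 nonzero rows, so the rank is 2.
Since rank 2 < 3, the set is linearly dependent.
Indeed v₁ - 3v₂ - v₃ = 0.

linearly dependent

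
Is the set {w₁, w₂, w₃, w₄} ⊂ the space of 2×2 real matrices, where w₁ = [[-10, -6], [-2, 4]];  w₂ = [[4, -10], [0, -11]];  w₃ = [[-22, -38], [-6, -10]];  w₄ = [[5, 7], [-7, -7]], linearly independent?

linearly dependent

Take coordinates with respect to the standard basis {E₁₁, E₁₂, E₂₁, E₂₂}.
Place the vectors as rows of a 4×4 matrix and reduce to echelon form.
The reduction yields 3 nonzero rows, so the rank is 3.
Since rank 3 < 4, the set is linearly dependent.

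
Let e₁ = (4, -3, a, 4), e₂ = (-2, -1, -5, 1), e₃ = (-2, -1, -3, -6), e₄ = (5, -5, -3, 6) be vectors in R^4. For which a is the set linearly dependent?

The set is linearly dependent precisely when det[e₁; e₂; e₃; e₄] = 0.
The determinant works out to 105*a + 45.
This vanishes exactly when a = -3/7.

a = -3/7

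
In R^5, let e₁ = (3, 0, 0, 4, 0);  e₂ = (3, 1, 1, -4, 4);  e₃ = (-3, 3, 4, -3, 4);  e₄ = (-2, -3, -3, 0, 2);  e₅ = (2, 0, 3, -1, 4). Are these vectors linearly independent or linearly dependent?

linearly independent

The matrix [e₁|e₂|e₃|e₄|e₅] has determinant 1512.
A nonzero determinant means the columns are linearly independent.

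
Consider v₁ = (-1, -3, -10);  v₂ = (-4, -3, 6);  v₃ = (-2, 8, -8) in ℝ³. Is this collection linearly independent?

The matrix [v₁|v₂|v₃] has determinant 536.
A nonzero determinant means the columns are linearly independent.

linearly independent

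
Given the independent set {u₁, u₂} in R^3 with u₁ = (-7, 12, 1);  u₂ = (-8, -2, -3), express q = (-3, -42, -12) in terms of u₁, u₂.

Solve the system with u₁, u₂ as columns and q as the right-hand side.
The system has the unique solution (α₁, α₂) = (-3, 3).

q = -3u₁ + 3u₂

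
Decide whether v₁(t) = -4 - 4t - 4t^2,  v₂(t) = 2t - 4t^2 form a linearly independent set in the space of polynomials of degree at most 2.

linearly independent

Write each element as a coordinate vector in ℝ³ using {1, t, t^2}.
Place the vectors as rows of a 2×3 matrix and reduce to echelon form.
The reduction yields 2 nonzero rows, so the rank is 2.
Since rank = 2 (the number of vectors), the set is linearly independent.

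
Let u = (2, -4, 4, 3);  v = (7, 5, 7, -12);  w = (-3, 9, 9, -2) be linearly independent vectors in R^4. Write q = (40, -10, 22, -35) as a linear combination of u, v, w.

q = 3u + 4v - 2w

Solve the system with u, v, w as columns and q as the right-hand side.
The system has the unique solution (α₁, α₂, α₃) = (3, 4, -2).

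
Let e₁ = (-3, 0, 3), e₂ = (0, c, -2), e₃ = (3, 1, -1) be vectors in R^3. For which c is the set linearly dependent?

Dependence holds iff the 3×3 matrix [e₁ e₂ e₃] is singular.
The determinant works out to -6*c - 6.
Setting this to zero gives c = -1.

c = -1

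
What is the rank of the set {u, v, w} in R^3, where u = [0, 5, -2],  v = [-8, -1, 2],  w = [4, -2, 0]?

Put the 3×3 matrix [u|v|w] into echelon form.
The echelon form has 2 nonzero rows, so the rank is 2.

rank 2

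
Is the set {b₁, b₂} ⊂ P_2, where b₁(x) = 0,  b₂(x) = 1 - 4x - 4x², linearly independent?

linearly dependent

Take coordinates with respect to the standard basis {1, x, x²}.
One of the vectors is the zero vector, so the set is linearly dependent.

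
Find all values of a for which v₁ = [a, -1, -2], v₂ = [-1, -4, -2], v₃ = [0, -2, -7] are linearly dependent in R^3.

a = -1/8

The vectors are dependent exactly when the determinant of the matrix with rows v₁, v₂, v₃ vanishes.
Expanding, det = 24*a + 3.
Solving 24*a + 3 = 0 yields a = -1/8.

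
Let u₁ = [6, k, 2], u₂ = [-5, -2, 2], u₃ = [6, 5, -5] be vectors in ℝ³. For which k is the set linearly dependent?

The vectors are dependent exactly when the determinant of the matrix with rows u₁, u₂, u₃ vanishes.
Cofactor expansion gives det = -13*k - 26.
Solving -13*k - 26 = 0 yields k = -2.

k = -2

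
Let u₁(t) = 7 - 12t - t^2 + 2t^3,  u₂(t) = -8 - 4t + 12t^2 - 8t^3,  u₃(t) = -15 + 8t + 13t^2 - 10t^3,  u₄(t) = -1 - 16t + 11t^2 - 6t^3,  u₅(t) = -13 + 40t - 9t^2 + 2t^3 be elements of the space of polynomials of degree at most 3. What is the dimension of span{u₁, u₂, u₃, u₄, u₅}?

2

Represent each element by its coordinate vector in ℝ⁴.
Apply Gaussian elimination to the matrix whose rows are u₁, u₂, u₃, u₄, u₅.
The echelon form has 2 nonzero rows, so the rank is 2.
(With 5 elements in a 4-dimensional space the rank is at most 4.)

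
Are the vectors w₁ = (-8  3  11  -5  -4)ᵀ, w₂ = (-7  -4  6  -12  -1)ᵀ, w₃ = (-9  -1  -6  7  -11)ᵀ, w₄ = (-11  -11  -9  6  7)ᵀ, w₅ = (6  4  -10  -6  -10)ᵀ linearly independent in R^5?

The matrix [w₁|w₂|w₃|w₄|w₅] has determinant -198900.
A nonzero determinant means the columns are linearly independent.

linearly independent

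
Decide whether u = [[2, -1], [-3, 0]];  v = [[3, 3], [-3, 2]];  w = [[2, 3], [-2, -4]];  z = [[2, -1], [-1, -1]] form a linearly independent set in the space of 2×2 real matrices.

Write each element as a coordinate vector in ℝ⁴ using {E₁₁, E₁₂, E₂₁, E₂₂}.
Place the vectors as rows of a 4×4 matrix and reduce to echelon form.
The reduction yields 4 nonzero rows, so the rank is 4.
Since rank = 4 (the number of vectors), the set is linearly independent.

linearly independent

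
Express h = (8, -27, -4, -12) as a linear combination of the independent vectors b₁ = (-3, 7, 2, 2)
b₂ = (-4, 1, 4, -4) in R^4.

h = -4b₁ + b₂

Since b₁, b₂ are independent, the coefficients expressing h are uniquely determined by a linear system.
Row-reducing the augmented matrix gives the unique coefficients (α₁, α₂) = (-4, 1).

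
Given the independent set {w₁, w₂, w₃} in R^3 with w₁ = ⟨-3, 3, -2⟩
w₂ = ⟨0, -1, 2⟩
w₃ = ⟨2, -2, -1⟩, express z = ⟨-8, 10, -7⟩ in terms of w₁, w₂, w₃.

Solve the system with w₁, w₂, w₃ as columns and z as the right-hand side.
Back-substitution yields (a₁, a₂, a₃) = (2, -2, -1).

z = 2w₁ - 2w₂ - w₃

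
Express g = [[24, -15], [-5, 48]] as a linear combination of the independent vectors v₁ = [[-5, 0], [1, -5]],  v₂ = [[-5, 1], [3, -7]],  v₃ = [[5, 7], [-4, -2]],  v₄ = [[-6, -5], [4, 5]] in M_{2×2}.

g = -4v₁ - 3v₂ - v₃ + v₄

Take coordinate vectors relative to {E₁₁, E₁₂, E₂₁, E₂₂}.
Set up the augmented matrix [v₁ | v₂ | v₃ | v₄ | g] and row-reduce.
Back-substitution yields (α₁, …, α₄) = (-4, -3, -1, 1).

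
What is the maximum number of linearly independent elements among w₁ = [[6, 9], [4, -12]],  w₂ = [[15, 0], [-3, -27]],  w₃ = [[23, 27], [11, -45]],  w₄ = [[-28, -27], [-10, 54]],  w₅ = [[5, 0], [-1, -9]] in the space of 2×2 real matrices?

2

Represent each element by its coordinate vector in ℝ⁴.
Put the 4×5 matrix [w₁|w₂|w₃|w₄|w₅] into echelon form.
Reduction leaves 2 leading entries, giving rank 2.
(With 5 elements in a 4-dimensional space the rank is at most 4.)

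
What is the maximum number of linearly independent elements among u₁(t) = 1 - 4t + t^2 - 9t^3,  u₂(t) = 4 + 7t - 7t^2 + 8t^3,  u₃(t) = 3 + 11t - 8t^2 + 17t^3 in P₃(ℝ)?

Represent each element by its coordinate vector in ℝ⁴.
Apply Gaussian elimination to the matrix whose rows are u₁, u₂, u₃.
There are 2 pivot columns, so rank = 2.

2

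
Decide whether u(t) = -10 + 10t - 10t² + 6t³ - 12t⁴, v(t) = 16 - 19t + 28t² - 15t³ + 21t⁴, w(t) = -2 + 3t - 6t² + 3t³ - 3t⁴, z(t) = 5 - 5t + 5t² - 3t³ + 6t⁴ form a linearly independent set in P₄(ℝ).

linearly dependent

Take coordinates with respect to the standard basis {1, t, …, t⁴}.
Row-reduce the matrix whose columns are u, v, w, z.
The reduction yields 2 nonzero rows, so the rank is 2.
Since rank 2 < 4, the set is linearly dependent.
Indeed u + v + 3w = 0.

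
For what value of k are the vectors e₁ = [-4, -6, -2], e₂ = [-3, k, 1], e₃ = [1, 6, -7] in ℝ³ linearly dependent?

Dependence holds iff the 3×3 matrix [e₁ e₂ e₃] is singular.
The determinant works out to 30*k + 180.
Setting this to zero gives k = -6.

k = -6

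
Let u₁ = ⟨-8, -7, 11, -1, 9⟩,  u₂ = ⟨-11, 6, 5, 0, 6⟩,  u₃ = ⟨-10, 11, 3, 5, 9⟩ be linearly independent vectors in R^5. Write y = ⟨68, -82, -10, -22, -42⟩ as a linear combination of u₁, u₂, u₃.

Since u₁, u₂, u₃ are independent, the coefficients expressing y are uniquely determined by a linear system.
The system has the unique solution (α₁, α₂, α₃) = (2, -4, -4).

y = 2u₁ - 4u₂ - 4u₃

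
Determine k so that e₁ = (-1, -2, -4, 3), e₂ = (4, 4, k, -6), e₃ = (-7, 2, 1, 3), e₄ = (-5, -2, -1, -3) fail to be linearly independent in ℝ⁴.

The set is linearly dependent precisely when det[e₁; e₂; e₃; e₄] = 0.
Expanding, det = 1152 - 144*k.
Setting this to zero gives k = 8.

k = 8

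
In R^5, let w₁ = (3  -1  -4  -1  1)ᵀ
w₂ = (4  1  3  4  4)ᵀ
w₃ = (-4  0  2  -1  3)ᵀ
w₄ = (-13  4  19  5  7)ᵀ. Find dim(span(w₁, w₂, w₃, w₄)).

3

Apply Gaussian elimination to the matrix whose rows are w₁, w₂, w₃, w₄.
Reduction leaves 3 leading entries, giving rank 3.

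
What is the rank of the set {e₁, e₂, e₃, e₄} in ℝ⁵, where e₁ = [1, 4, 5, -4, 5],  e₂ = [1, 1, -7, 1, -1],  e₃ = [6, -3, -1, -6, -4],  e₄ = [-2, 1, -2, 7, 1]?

Apply Gaussian elimination to the matrix whose rows are e₁, e₂, e₃, e₄.
There are 4 pivot columns, so rank = 4.

4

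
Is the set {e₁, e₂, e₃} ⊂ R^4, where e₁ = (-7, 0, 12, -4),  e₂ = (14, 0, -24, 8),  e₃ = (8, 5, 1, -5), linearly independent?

One vector is a scalar multiple of another, so the set is dependent.

linearly dependent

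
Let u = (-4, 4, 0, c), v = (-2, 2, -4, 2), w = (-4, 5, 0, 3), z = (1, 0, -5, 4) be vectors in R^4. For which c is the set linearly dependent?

The vectors are dependent exactly when the determinant of the matrix with rows u, v, w, z vanishes.
Expanding, det = 24 - 30*c.
Solving 24 - 30*c = 0 yields c = 4/5.

c = 4/5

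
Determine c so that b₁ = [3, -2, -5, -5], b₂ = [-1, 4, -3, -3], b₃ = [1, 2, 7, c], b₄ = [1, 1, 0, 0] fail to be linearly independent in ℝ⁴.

c = 7

The vectors are dependent exactly when the determinant of the matrix with rows b₁, b₂, b₃, b₄ vanishes.
Cofactor expansion gives det = 280 - 40*c.
This vanishes exactly when c = 7.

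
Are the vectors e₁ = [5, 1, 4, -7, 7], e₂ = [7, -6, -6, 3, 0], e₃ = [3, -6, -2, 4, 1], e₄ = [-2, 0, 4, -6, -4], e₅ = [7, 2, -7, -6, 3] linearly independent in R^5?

The matrix [e₁|e₂|e₃|e₄|e₅] has determinant 9468.
A nonzero determinant means the columns are linearly independent.

linearly independent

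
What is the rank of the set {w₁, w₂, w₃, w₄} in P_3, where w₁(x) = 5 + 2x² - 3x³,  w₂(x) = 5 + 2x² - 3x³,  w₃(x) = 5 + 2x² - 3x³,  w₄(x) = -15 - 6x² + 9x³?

rank 1

Represent each element by its coordinate vector in ℝ⁴.
Form the matrix with w₁, w₂, w₃, w₄ as columns and reduce.
There is 1 pivot column, so rank = 1.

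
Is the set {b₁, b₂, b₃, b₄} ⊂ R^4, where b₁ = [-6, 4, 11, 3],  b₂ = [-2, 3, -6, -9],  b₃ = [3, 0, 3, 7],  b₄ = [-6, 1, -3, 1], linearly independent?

linearly independent

Form the 4×4 matrix with these as columns; its determinant is -2417.
A nonzero determinant means the columns are linearly independent.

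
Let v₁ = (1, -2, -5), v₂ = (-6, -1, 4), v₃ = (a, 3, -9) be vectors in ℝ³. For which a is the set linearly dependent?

The vectors are dependent exactly when the determinant of the matrix with rows v₁, v₂, v₃ vanishes.
Cofactor expansion gives det = 195 - 13*a.
Setting this to zero gives a = 15.

a = 15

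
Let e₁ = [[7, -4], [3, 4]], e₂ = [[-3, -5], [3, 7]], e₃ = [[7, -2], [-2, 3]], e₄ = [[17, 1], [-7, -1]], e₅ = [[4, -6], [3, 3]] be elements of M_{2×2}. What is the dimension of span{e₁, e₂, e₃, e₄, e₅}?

Pass to coordinate vectors with respect to the basis {E₁₁, E₁₂, E₂₁, E₂₂}.
Row-reduce the 5×4 matrix with these as rows.
Reduction leaves 4 leading entries, giving rank 4.
(With 5 elements in a 4-dimensional space the rank is at most 4.)

4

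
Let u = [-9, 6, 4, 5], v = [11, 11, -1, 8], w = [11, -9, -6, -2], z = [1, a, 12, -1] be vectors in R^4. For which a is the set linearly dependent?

The set is linearly dependent precisely when det[u; v; w; z] = 0.
Expanding, det = 10830 - 285*a.
This vanishes exactly when a = 38.

a = 38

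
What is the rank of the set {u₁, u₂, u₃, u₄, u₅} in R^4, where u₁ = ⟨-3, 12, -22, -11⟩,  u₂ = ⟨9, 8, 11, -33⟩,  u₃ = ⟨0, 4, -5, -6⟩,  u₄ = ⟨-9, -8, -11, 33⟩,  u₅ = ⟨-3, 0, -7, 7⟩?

2

Form the matrix with u₁, u₂, u₃, u₄, u₅ as columns and reduce.
There are 2 pivot columns, so rank = 2.
(With 5 elements in a 4-dimensional space the rank is at most 4.)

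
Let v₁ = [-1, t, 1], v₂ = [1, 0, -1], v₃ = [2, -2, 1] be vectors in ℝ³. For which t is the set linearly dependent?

t = 0

The vectors are dependent exactly when the determinant of the matrix with rows v₁, v₂, v₃ vanishes.
Expanding, det = -3*t.
This vanishes exactly when t = 0.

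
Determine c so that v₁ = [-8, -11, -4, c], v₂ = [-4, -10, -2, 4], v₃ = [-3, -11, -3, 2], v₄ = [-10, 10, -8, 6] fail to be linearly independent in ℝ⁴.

c = 53/7

Dependence holds iff the 4×4 matrix [v₁ v₂ v₃ v₄] is singular.
Cofactor expansion gives det = 252*c - 1908.
Solving 252*c - 1908 = 0 yields c = 53/7.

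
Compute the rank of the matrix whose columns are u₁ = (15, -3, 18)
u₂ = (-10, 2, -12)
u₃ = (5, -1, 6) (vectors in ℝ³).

1

Apply Gaussian elimination to the matrix whose rows are u₁, u₂, u₃.
There is 1 pivot column, so rank = 1.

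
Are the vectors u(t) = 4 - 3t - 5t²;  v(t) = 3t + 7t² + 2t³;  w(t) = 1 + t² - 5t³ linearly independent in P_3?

linearly independent

Take coordinates with respect to the standard basis {1, t, …, t³}.
Place the vectors as rows of a 3×4 matrix and reduce to echelon form.
The reduction yields 3 nonzero rows, so the rank is 3.
Since rank = 3 (the number of vectors), the set is linearly independent.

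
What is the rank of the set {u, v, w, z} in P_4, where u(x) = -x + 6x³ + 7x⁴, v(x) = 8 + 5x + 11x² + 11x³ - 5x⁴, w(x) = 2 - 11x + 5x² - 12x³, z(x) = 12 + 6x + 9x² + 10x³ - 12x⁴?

Pass to coordinate vectors with respect to the basis {1, x, …, x⁴}.
Apply Gaussian elimination to the matrix whose rows are u, v, w, z.
The echelon form has 4 nonzero rows, so the rank is 4.

4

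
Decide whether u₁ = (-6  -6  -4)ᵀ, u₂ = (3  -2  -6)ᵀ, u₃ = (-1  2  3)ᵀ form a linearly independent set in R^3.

Place the vectors as rows of a 3×3 matrix and reduce to echelon form.
The reduction yields 3 nonzero rows, so the rank is 3.
Since rank = 3 (the number of vectors), the set is linearly independent.

linearly independent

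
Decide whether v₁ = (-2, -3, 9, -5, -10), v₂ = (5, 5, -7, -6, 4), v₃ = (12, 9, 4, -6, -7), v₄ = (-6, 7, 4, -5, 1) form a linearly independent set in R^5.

Row-reduce the matrix whose columns are v₁, v₂, v₃, v₄.
The reduction yields 4 nonzero rows, so the rank is 4.
Since rank = 4 (the number of vectors), the set is linearly independent.

linearly independent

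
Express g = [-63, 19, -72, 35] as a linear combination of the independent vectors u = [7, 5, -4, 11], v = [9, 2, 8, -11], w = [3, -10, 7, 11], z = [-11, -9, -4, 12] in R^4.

g = u - 4v - 4w + 2z

Solve the system with u, v, w, z as columns and g as the right-hand side.
The system has the unique solution (α₁, …, α₄) = (1, -4, -4, 2).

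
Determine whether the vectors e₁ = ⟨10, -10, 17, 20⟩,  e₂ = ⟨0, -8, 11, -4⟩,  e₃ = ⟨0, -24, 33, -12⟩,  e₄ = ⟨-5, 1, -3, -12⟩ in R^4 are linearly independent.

Place the vectors as rows of a 4×4 matrix and reduce to echelon form.
The reduction yields 2 nonzero rows, so the rank is 2.
Since rank 2 < 4, the set is linearly dependent.

linearly dependent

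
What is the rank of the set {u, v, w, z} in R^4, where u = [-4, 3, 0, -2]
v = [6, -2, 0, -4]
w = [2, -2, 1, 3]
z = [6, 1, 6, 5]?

4

Form the matrix with u, v, w, z as columns and reduce.
Exactly 4 pivots survive; hence the rank is 4.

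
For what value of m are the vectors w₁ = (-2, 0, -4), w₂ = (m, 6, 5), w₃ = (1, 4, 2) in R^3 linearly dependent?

m = 5/2

Place the vectors as rows of a 3×3 matrix; dependence ⇔ determinant zero.
Expanding, det = 40 - 16*m.
Setting this to zero gives m = 5/2.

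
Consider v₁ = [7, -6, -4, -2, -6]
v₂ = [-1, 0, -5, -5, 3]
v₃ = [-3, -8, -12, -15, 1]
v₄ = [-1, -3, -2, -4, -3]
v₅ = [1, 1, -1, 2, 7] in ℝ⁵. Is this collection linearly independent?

linearly dependent

Form the 5×5 matrix with these as columns; its determinant is 0.
A zero determinant means the columns are linearly dependent.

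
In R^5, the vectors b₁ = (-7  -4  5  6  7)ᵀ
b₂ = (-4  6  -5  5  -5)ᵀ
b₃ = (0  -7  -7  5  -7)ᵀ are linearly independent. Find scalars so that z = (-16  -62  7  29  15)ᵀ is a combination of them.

z = 4b₁ - 3b₂ + 4b₃

Since b₁, b₂, b₃ are independent, the coefficients expressing z are uniquely determined by a linear system.
Row-reducing the augmented matrix gives the unique coefficients (c₁, c₂, c₃) = (4, -3, 4).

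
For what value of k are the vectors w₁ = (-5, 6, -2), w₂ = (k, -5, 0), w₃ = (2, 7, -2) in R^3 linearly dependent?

k = -35

The set is linearly dependent precisely when det[w₁; w₂; w₃] = 0.
The determinant works out to -2*k - 70.
Setting this to zero gives k = -35.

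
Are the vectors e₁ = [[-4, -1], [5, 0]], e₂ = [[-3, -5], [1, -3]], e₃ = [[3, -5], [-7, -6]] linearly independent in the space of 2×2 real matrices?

Write each element as a coordinate vector in ℝ⁴ using {E₁₁, E₁₂, E₂₁, E₂₂}.
Row-reduce the matrix whose columns are e₁, e₂, e₃.
The reduction yields 3 nonzero rows, so the rank is 3.
Since rank = 3 (the number of vectors), the set is linearly independent.

linearly independent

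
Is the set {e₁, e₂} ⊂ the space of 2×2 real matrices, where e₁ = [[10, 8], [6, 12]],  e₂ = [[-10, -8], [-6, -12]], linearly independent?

linearly dependent

Write each element as a coordinate vector in ℝ⁴ using {E₁₁, E₁₂, E₂₁, E₂₂}.
Row-reduce the matrix whose columns are e₁, e₂.
The reduction yields 1 nonzero row, so the rank is 1.
Since rank 1 < 2, the set is linearly dependent.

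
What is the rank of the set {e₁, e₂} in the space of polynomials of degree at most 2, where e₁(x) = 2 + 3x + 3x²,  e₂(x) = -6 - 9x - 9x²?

1

Represent each element by its coordinate vector in ℝ³.
Apply Gaussian elimination to the matrix whose rows are e₁, e₂.
The echelon form has 1 nonzero row, so the rank is 1.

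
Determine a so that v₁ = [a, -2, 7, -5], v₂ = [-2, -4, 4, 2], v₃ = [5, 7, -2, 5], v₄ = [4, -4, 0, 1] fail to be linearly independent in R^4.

a = -35/2

The vectors are dependent exactly when the determinant of the matrix with rows v₁, v₂, v₃, v₄ vanishes.
Expanding, det = -116*a - 2030.
Solving -116*a - 2030 = 0 yields a = -35/2.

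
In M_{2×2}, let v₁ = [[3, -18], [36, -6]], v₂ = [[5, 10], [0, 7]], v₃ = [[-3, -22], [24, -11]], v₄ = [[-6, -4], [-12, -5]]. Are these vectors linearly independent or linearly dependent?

Write each element as a coordinate vector in ℝ⁴ using {E₁₁, E₁₂, E₂₁, E₂₂}.
Row-reduce the matrix whose columns are v₁, v₂, v₃, v₄.
The reduction yields 2 nonzero rows, so the rank is 2.
Since rank 2 < 4, the set is linearly dependent.

linearly dependent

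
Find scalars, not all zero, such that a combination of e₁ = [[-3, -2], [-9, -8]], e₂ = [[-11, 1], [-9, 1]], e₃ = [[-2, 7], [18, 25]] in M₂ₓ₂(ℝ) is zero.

3e₁ - e₂ + e₃ = 0

Take coordinates with respect to {E₁₁, E₁₂, E₂₁, E₂₂}.
Row-reduce the matrix with e₁, e₂, e₃ as columns; the null space gives the coefficients.
One solution (up to scaling) is (3, -1, 1).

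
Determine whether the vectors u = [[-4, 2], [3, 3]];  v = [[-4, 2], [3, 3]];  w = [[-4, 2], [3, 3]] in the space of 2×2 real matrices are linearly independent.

Write each element as a coordinate vector in ℝ⁴ using {E₁₁, E₁₂, E₂₁, E₂₂}.
Row-reduce the matrix whose columns are u, v, w.
The reduction yields 1 nonzero row, so the rank is 1.
Since rank 1 < 3, the set is linearly dependent.
Indeed u - v = 0.

linearly dependent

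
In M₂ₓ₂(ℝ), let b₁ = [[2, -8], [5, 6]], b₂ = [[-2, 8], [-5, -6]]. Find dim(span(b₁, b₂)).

Represent each element by its coordinate vector in ℝ⁴.
Form the matrix with b₁, b₂ as columns and reduce.
There is 1 pivot column, so rank = 1.

dim = 1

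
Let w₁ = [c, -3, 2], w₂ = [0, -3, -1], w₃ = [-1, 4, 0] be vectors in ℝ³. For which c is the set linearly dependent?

The set is linearly dependent precisely when det[w₁; w₂; w₃] = 0.
The determinant works out to 4*c - 9.
Solving 4*c - 9 = 0 yields c = 9/4.

c = 9/4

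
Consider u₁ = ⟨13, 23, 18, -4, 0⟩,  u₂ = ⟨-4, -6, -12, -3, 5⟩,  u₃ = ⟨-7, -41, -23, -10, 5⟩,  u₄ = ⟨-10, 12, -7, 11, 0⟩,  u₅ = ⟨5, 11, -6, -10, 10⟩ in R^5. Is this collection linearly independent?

linearly dependent

Row-reduce the matrix whose columns are u₁, u₂, u₃, u₄, u₅.
The reduction yields 3 nonzero rows, so the rank is 3.
Since rank 3 < 5, the set is linearly dependent.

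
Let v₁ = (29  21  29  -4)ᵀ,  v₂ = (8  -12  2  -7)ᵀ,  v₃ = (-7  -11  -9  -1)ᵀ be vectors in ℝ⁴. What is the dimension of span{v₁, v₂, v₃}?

dim = 2

Apply Gaussian elimination to the matrix whose rows are v₁, v₂, v₃.
Reduction leaves 2 leading entries, giving rank 2.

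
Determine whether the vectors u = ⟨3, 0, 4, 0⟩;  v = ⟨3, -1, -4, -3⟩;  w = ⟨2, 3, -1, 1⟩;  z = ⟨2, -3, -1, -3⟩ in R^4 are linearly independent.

linearly independent

The matrix [u|v|w|z] has determinant 10.
A nonzero determinant means the columns are linearly independent.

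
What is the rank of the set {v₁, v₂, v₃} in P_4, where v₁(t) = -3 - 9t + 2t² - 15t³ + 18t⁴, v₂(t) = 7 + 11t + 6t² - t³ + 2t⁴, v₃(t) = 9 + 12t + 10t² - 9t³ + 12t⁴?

rank 2

Pass to coordinate vectors with respect to the basis {1, t, …, t⁴}.
Put the 5×3 matrix [v₁|v₂|v₃] into echelon form.
Reduction leaves 2 leading entries, giving rank 2.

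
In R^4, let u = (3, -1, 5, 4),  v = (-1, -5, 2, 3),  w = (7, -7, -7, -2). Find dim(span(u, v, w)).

3

Apply Gaussian elimination to the matrix whose rows are u, v, w.
There are 3 pivot columns, so rank = 3.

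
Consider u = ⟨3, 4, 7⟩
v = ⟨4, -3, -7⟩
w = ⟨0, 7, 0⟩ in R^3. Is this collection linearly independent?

Row-reduce the matrix whose columns are u, v, w.
The reduction yields 3 nonzero rows, so the rank is 3.
Since rank = 3 (the number of vectors), the set is linearly independent.

linearly independent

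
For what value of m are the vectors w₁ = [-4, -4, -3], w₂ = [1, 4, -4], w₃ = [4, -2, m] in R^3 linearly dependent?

m = 25/2

The set is linearly dependent precisely when det[w₁; w₂; w₃] = 0.
Cofactor expansion gives det = 150 - 12*m.
Setting this to zero gives m = 25/2.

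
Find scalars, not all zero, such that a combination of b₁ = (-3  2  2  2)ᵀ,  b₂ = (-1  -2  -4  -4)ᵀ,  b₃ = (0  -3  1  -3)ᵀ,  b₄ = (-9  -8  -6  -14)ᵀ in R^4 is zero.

2b₁ + 3b₂ + 2b₃ - b₄ = 0

Write the vectors as columns of a matrix and find a nonzero vector in its null space.
The free variable yields coefficients (2, 3, 2, -1) (any nonzero multiple also works).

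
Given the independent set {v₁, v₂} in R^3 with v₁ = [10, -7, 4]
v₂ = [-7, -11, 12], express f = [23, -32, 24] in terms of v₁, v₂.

f = 3v₁ + v₂

Set up the augmented matrix [v₁ | v₂ | f] and row-reduce.
Back-substitution yields (c₁, c₂) = (3, 1).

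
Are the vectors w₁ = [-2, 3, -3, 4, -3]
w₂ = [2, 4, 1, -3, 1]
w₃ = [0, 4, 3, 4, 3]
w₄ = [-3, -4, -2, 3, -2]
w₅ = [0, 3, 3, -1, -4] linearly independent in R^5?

Form the 5×5 matrix with these as columns; its determinant is -749.
A nonzero determinant means the columns are linearly independent.

linearly independent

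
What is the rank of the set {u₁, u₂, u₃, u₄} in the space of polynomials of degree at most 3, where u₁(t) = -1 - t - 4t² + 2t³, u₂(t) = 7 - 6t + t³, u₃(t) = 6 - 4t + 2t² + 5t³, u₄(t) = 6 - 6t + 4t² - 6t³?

Represent each element by its coordinate vector in ℝ⁴.
Put the 4×4 matrix [u₁|u₂|u₃|u₄] into echelon form.
The echelon form has 4 nonzero rows, so the rank is 4.

4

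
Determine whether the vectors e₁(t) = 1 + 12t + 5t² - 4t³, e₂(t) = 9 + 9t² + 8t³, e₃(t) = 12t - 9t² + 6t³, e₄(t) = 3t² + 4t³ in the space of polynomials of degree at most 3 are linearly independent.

Take coordinates with respect to the standard basis {1, t, …, t³}.
The matrix [e₁|e₂|e₃|e₄] has determinant 9144.
A nonzero determinant means the columns are linearly independent.

linearly independent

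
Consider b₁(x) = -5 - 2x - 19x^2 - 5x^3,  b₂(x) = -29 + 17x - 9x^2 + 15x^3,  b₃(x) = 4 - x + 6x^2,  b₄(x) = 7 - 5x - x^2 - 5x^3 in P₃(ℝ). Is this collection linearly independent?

linearly dependent

Take coordinates with respect to the standard basis {1, x, …, x^3}.
Form the 4×4 matrix with these as columns; its determinant is 0.
A zero determinant means the columns are linearly dependent.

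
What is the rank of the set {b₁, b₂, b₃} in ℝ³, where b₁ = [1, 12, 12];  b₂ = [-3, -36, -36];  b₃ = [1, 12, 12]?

Form the matrix with b₁, b₂, b₃ as columns and reduce.
The echelon form has 1 nonzero row, so the rank is 1.

1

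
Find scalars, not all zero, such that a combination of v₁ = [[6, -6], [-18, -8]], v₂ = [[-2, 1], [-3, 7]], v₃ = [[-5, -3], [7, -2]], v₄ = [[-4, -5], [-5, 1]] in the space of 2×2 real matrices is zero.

Take coordinates with respect to {E₁₁, E₁₂, E₂₁, E₂₂}.
Solve the homogeneous system with v₁, v₂, v₃, v₄ as columns by row-reducing the coefficient matrix.
The free variable yields coefficients (1, 2, 2, -2) (any nonzero multiple also works).

v₁ + 2v₂ + 2v₃ - 2v₄ = 0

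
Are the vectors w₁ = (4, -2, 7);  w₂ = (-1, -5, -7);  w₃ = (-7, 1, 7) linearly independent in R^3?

The matrix [w₁|w₂|w₃] has determinant -476.
A nonzero determinant means the columns are linearly independent.

linearly independent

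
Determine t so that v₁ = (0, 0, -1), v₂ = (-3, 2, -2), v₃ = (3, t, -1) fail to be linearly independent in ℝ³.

t = -2

Place the vectors as rows of a 3×3 matrix; dependence ⇔ determinant zero.
Cofactor expansion gives det = 3*t + 6.
Setting this to zero gives t = -2.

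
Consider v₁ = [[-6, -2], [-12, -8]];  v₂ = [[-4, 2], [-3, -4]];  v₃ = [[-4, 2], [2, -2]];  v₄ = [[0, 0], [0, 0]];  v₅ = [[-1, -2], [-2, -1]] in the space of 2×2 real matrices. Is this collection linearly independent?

linearly dependent

Write each element as a coordinate vector in ℝ⁴ using {E₁₁, E₁₂, E₂₁, E₂₂}.
There are 5 vectors in a 4-dimensional space, so they cannot be linearly independent.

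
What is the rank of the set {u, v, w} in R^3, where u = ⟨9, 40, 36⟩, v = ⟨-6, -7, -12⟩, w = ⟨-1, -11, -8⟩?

Apply Gaussian elimination to the matrix whose rows are u, v, w.
Reduction leaves 2 leading entries, giving rank 2.

rank 2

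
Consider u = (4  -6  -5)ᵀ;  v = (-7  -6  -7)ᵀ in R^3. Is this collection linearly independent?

linearly independent

Row-reduce the matrix whose columns are u, v.
The reduction yields 2 nonzero rows, so the rank is 2.
Since rank = 2 (the number of vectors), the set is linearly independent.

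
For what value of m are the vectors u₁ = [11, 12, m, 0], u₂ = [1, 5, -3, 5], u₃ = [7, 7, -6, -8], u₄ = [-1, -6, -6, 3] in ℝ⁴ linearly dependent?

The set is linearly dependent precisely when det[u₁; u₂; u₃; u₄] = 0.
Cofactor expansion gives det = -267*m - 5607.
This vanishes exactly when m = -21.

m = -21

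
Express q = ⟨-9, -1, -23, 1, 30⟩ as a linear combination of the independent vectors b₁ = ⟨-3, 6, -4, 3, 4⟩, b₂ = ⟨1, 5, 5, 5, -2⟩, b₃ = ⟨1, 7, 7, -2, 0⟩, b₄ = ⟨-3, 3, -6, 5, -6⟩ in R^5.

Solve the system with b₁, b₂, b₃, b₄ as columns and q as the right-hand side.
The system has the unique solution (a₁, …, a₄) = (4, -1, -2, -2).

q = 4b₁ - b₂ - 2b₃ - 2b₄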